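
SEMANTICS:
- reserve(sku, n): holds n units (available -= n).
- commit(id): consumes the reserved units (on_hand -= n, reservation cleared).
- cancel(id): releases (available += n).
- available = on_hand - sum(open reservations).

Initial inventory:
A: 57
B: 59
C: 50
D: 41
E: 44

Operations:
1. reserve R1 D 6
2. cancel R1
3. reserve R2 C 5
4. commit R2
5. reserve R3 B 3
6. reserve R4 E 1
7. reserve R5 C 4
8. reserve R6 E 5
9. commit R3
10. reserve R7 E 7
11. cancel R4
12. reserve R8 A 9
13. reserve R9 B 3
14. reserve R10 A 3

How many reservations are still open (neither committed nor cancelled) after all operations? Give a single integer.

Step 1: reserve R1 D 6 -> on_hand[A=57 B=59 C=50 D=41 E=44] avail[A=57 B=59 C=50 D=35 E=44] open={R1}
Step 2: cancel R1 -> on_hand[A=57 B=59 C=50 D=41 E=44] avail[A=57 B=59 C=50 D=41 E=44] open={}
Step 3: reserve R2 C 5 -> on_hand[A=57 B=59 C=50 D=41 E=44] avail[A=57 B=59 C=45 D=41 E=44] open={R2}
Step 4: commit R2 -> on_hand[A=57 B=59 C=45 D=41 E=44] avail[A=57 B=59 C=45 D=41 E=44] open={}
Step 5: reserve R3 B 3 -> on_hand[A=57 B=59 C=45 D=41 E=44] avail[A=57 B=56 C=45 D=41 E=44] open={R3}
Step 6: reserve R4 E 1 -> on_hand[A=57 B=59 C=45 D=41 E=44] avail[A=57 B=56 C=45 D=41 E=43] open={R3,R4}
Step 7: reserve R5 C 4 -> on_hand[A=57 B=59 C=45 D=41 E=44] avail[A=57 B=56 C=41 D=41 E=43] open={R3,R4,R5}
Step 8: reserve R6 E 5 -> on_hand[A=57 B=59 C=45 D=41 E=44] avail[A=57 B=56 C=41 D=41 E=38] open={R3,R4,R5,R6}
Step 9: commit R3 -> on_hand[A=57 B=56 C=45 D=41 E=44] avail[A=57 B=56 C=41 D=41 E=38] open={R4,R5,R6}
Step 10: reserve R7 E 7 -> on_hand[A=57 B=56 C=45 D=41 E=44] avail[A=57 B=56 C=41 D=41 E=31] open={R4,R5,R6,R7}
Step 11: cancel R4 -> on_hand[A=57 B=56 C=45 D=41 E=44] avail[A=57 B=56 C=41 D=41 E=32] open={R5,R6,R7}
Step 12: reserve R8 A 9 -> on_hand[A=57 B=56 C=45 D=41 E=44] avail[A=48 B=56 C=41 D=41 E=32] open={R5,R6,R7,R8}
Step 13: reserve R9 B 3 -> on_hand[A=57 B=56 C=45 D=41 E=44] avail[A=48 B=53 C=41 D=41 E=32] open={R5,R6,R7,R8,R9}
Step 14: reserve R10 A 3 -> on_hand[A=57 B=56 C=45 D=41 E=44] avail[A=45 B=53 C=41 D=41 E=32] open={R10,R5,R6,R7,R8,R9}
Open reservations: ['R10', 'R5', 'R6', 'R7', 'R8', 'R9'] -> 6

Answer: 6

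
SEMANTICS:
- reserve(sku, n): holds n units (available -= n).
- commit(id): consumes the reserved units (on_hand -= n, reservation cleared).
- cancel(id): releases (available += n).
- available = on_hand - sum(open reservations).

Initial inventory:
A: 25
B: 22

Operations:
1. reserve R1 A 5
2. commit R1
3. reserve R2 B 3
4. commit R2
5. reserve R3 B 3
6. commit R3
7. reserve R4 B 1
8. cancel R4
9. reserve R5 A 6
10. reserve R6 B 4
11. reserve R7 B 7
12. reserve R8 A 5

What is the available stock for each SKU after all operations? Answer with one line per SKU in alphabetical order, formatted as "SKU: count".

Answer: A: 9
B: 5

Derivation:
Step 1: reserve R1 A 5 -> on_hand[A=25 B=22] avail[A=20 B=22] open={R1}
Step 2: commit R1 -> on_hand[A=20 B=22] avail[A=20 B=22] open={}
Step 3: reserve R2 B 3 -> on_hand[A=20 B=22] avail[A=20 B=19] open={R2}
Step 4: commit R2 -> on_hand[A=20 B=19] avail[A=20 B=19] open={}
Step 5: reserve R3 B 3 -> on_hand[A=20 B=19] avail[A=20 B=16] open={R3}
Step 6: commit R3 -> on_hand[A=20 B=16] avail[A=20 B=16] open={}
Step 7: reserve R4 B 1 -> on_hand[A=20 B=16] avail[A=20 B=15] open={R4}
Step 8: cancel R4 -> on_hand[A=20 B=16] avail[A=20 B=16] open={}
Step 9: reserve R5 A 6 -> on_hand[A=20 B=16] avail[A=14 B=16] open={R5}
Step 10: reserve R6 B 4 -> on_hand[A=20 B=16] avail[A=14 B=12] open={R5,R6}
Step 11: reserve R7 B 7 -> on_hand[A=20 B=16] avail[A=14 B=5] open={R5,R6,R7}
Step 12: reserve R8 A 5 -> on_hand[A=20 B=16] avail[A=9 B=5] open={R5,R6,R7,R8}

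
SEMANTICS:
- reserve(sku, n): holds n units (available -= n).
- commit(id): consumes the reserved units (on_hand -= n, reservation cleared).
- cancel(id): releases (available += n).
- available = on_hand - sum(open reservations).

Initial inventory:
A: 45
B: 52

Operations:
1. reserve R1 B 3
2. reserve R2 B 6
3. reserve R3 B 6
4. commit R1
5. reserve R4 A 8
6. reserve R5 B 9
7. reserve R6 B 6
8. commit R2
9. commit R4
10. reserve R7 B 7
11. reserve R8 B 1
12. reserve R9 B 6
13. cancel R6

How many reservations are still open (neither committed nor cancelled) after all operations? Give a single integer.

Step 1: reserve R1 B 3 -> on_hand[A=45 B=52] avail[A=45 B=49] open={R1}
Step 2: reserve R2 B 6 -> on_hand[A=45 B=52] avail[A=45 B=43] open={R1,R2}
Step 3: reserve R3 B 6 -> on_hand[A=45 B=52] avail[A=45 B=37] open={R1,R2,R3}
Step 4: commit R1 -> on_hand[A=45 B=49] avail[A=45 B=37] open={R2,R3}
Step 5: reserve R4 A 8 -> on_hand[A=45 B=49] avail[A=37 B=37] open={R2,R3,R4}
Step 6: reserve R5 B 9 -> on_hand[A=45 B=49] avail[A=37 B=28] open={R2,R3,R4,R5}
Step 7: reserve R6 B 6 -> on_hand[A=45 B=49] avail[A=37 B=22] open={R2,R3,R4,R5,R6}
Step 8: commit R2 -> on_hand[A=45 B=43] avail[A=37 B=22] open={R3,R4,R5,R6}
Step 9: commit R4 -> on_hand[A=37 B=43] avail[A=37 B=22] open={R3,R5,R6}
Step 10: reserve R7 B 7 -> on_hand[A=37 B=43] avail[A=37 B=15] open={R3,R5,R6,R7}
Step 11: reserve R8 B 1 -> on_hand[A=37 B=43] avail[A=37 B=14] open={R3,R5,R6,R7,R8}
Step 12: reserve R9 B 6 -> on_hand[A=37 B=43] avail[A=37 B=8] open={R3,R5,R6,R7,R8,R9}
Step 13: cancel R6 -> on_hand[A=37 B=43] avail[A=37 B=14] open={R3,R5,R7,R8,R9}
Open reservations: ['R3', 'R5', 'R7', 'R8', 'R9'] -> 5

Answer: 5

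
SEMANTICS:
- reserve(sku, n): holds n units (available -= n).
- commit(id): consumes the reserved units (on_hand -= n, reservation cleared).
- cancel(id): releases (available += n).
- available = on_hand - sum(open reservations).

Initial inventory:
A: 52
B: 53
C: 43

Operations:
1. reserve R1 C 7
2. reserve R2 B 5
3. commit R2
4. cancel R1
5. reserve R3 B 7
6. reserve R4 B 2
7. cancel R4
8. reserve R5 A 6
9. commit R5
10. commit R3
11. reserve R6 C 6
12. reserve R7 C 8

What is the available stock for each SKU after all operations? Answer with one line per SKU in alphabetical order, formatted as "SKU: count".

Answer: A: 46
B: 41
C: 29

Derivation:
Step 1: reserve R1 C 7 -> on_hand[A=52 B=53 C=43] avail[A=52 B=53 C=36] open={R1}
Step 2: reserve R2 B 5 -> on_hand[A=52 B=53 C=43] avail[A=52 B=48 C=36] open={R1,R2}
Step 3: commit R2 -> on_hand[A=52 B=48 C=43] avail[A=52 B=48 C=36] open={R1}
Step 4: cancel R1 -> on_hand[A=52 B=48 C=43] avail[A=52 B=48 C=43] open={}
Step 5: reserve R3 B 7 -> on_hand[A=52 B=48 C=43] avail[A=52 B=41 C=43] open={R3}
Step 6: reserve R4 B 2 -> on_hand[A=52 B=48 C=43] avail[A=52 B=39 C=43] open={R3,R4}
Step 7: cancel R4 -> on_hand[A=52 B=48 C=43] avail[A=52 B=41 C=43] open={R3}
Step 8: reserve R5 A 6 -> on_hand[A=52 B=48 C=43] avail[A=46 B=41 C=43] open={R3,R5}
Step 9: commit R5 -> on_hand[A=46 B=48 C=43] avail[A=46 B=41 C=43] open={R3}
Step 10: commit R3 -> on_hand[A=46 B=41 C=43] avail[A=46 B=41 C=43] open={}
Step 11: reserve R6 C 6 -> on_hand[A=46 B=41 C=43] avail[A=46 B=41 C=37] open={R6}
Step 12: reserve R7 C 8 -> on_hand[A=46 B=41 C=43] avail[A=46 B=41 C=29] open={R6,R7}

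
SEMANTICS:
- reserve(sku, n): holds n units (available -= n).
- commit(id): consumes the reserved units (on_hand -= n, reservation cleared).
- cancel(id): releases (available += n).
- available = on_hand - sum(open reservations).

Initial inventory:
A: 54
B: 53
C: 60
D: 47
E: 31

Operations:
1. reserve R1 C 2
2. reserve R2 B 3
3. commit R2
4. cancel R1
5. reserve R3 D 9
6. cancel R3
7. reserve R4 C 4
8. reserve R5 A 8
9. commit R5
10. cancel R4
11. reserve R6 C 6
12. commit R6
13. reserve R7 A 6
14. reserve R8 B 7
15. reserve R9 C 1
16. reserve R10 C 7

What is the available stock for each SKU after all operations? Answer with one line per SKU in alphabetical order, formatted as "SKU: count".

Step 1: reserve R1 C 2 -> on_hand[A=54 B=53 C=60 D=47 E=31] avail[A=54 B=53 C=58 D=47 E=31] open={R1}
Step 2: reserve R2 B 3 -> on_hand[A=54 B=53 C=60 D=47 E=31] avail[A=54 B=50 C=58 D=47 E=31] open={R1,R2}
Step 3: commit R2 -> on_hand[A=54 B=50 C=60 D=47 E=31] avail[A=54 B=50 C=58 D=47 E=31] open={R1}
Step 4: cancel R1 -> on_hand[A=54 B=50 C=60 D=47 E=31] avail[A=54 B=50 C=60 D=47 E=31] open={}
Step 5: reserve R3 D 9 -> on_hand[A=54 B=50 C=60 D=47 E=31] avail[A=54 B=50 C=60 D=38 E=31] open={R3}
Step 6: cancel R3 -> on_hand[A=54 B=50 C=60 D=47 E=31] avail[A=54 B=50 C=60 D=47 E=31] open={}
Step 7: reserve R4 C 4 -> on_hand[A=54 B=50 C=60 D=47 E=31] avail[A=54 B=50 C=56 D=47 E=31] open={R4}
Step 8: reserve R5 A 8 -> on_hand[A=54 B=50 C=60 D=47 E=31] avail[A=46 B=50 C=56 D=47 E=31] open={R4,R5}
Step 9: commit R5 -> on_hand[A=46 B=50 C=60 D=47 E=31] avail[A=46 B=50 C=56 D=47 E=31] open={R4}
Step 10: cancel R4 -> on_hand[A=46 B=50 C=60 D=47 E=31] avail[A=46 B=50 C=60 D=47 E=31] open={}
Step 11: reserve R6 C 6 -> on_hand[A=46 B=50 C=60 D=47 E=31] avail[A=46 B=50 C=54 D=47 E=31] open={R6}
Step 12: commit R6 -> on_hand[A=46 B=50 C=54 D=47 E=31] avail[A=46 B=50 C=54 D=47 E=31] open={}
Step 13: reserve R7 A 6 -> on_hand[A=46 B=50 C=54 D=47 E=31] avail[A=40 B=50 C=54 D=47 E=31] open={R7}
Step 14: reserve R8 B 7 -> on_hand[A=46 B=50 C=54 D=47 E=31] avail[A=40 B=43 C=54 D=47 E=31] open={R7,R8}
Step 15: reserve R9 C 1 -> on_hand[A=46 B=50 C=54 D=47 E=31] avail[A=40 B=43 C=53 D=47 E=31] open={R7,R8,R9}
Step 16: reserve R10 C 7 -> on_hand[A=46 B=50 C=54 D=47 E=31] avail[A=40 B=43 C=46 D=47 E=31] open={R10,R7,R8,R9}

Answer: A: 40
B: 43
C: 46
D: 47
E: 31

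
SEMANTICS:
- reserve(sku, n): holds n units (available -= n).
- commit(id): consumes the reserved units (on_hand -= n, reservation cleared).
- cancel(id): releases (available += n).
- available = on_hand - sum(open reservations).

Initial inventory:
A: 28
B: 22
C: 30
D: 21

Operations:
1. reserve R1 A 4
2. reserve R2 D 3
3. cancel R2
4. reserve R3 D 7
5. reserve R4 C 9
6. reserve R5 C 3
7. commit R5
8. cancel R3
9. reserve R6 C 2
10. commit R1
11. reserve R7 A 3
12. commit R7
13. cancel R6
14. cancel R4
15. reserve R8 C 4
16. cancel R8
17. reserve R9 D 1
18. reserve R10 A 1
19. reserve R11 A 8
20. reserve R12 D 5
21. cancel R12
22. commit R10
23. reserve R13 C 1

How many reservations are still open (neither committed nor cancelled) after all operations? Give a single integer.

Answer: 3

Derivation:
Step 1: reserve R1 A 4 -> on_hand[A=28 B=22 C=30 D=21] avail[A=24 B=22 C=30 D=21] open={R1}
Step 2: reserve R2 D 3 -> on_hand[A=28 B=22 C=30 D=21] avail[A=24 B=22 C=30 D=18] open={R1,R2}
Step 3: cancel R2 -> on_hand[A=28 B=22 C=30 D=21] avail[A=24 B=22 C=30 D=21] open={R1}
Step 4: reserve R3 D 7 -> on_hand[A=28 B=22 C=30 D=21] avail[A=24 B=22 C=30 D=14] open={R1,R3}
Step 5: reserve R4 C 9 -> on_hand[A=28 B=22 C=30 D=21] avail[A=24 B=22 C=21 D=14] open={R1,R3,R4}
Step 6: reserve R5 C 3 -> on_hand[A=28 B=22 C=30 D=21] avail[A=24 B=22 C=18 D=14] open={R1,R3,R4,R5}
Step 7: commit R5 -> on_hand[A=28 B=22 C=27 D=21] avail[A=24 B=22 C=18 D=14] open={R1,R3,R4}
Step 8: cancel R3 -> on_hand[A=28 B=22 C=27 D=21] avail[A=24 B=22 C=18 D=21] open={R1,R4}
Step 9: reserve R6 C 2 -> on_hand[A=28 B=22 C=27 D=21] avail[A=24 B=22 C=16 D=21] open={R1,R4,R6}
Step 10: commit R1 -> on_hand[A=24 B=22 C=27 D=21] avail[A=24 B=22 C=16 D=21] open={R4,R6}
Step 11: reserve R7 A 3 -> on_hand[A=24 B=22 C=27 D=21] avail[A=21 B=22 C=16 D=21] open={R4,R6,R7}
Step 12: commit R7 -> on_hand[A=21 B=22 C=27 D=21] avail[A=21 B=22 C=16 D=21] open={R4,R6}
Step 13: cancel R6 -> on_hand[A=21 B=22 C=27 D=21] avail[A=21 B=22 C=18 D=21] open={R4}
Step 14: cancel R4 -> on_hand[A=21 B=22 C=27 D=21] avail[A=21 B=22 C=27 D=21] open={}
Step 15: reserve R8 C 4 -> on_hand[A=21 B=22 C=27 D=21] avail[A=21 B=22 C=23 D=21] open={R8}
Step 16: cancel R8 -> on_hand[A=21 B=22 C=27 D=21] avail[A=21 B=22 C=27 D=21] open={}
Step 17: reserve R9 D 1 -> on_hand[A=21 B=22 C=27 D=21] avail[A=21 B=22 C=27 D=20] open={R9}
Step 18: reserve R10 A 1 -> on_hand[A=21 B=22 C=27 D=21] avail[A=20 B=22 C=27 D=20] open={R10,R9}
Step 19: reserve R11 A 8 -> on_hand[A=21 B=22 C=27 D=21] avail[A=12 B=22 C=27 D=20] open={R10,R11,R9}
Step 20: reserve R12 D 5 -> on_hand[A=21 B=22 C=27 D=21] avail[A=12 B=22 C=27 D=15] open={R10,R11,R12,R9}
Step 21: cancel R12 -> on_hand[A=21 B=22 C=27 D=21] avail[A=12 B=22 C=27 D=20] open={R10,R11,R9}
Step 22: commit R10 -> on_hand[A=20 B=22 C=27 D=21] avail[A=12 B=22 C=27 D=20] open={R11,R9}
Step 23: reserve R13 C 1 -> on_hand[A=20 B=22 C=27 D=21] avail[A=12 B=22 C=26 D=20] open={R11,R13,R9}
Open reservations: ['R11', 'R13', 'R9'] -> 3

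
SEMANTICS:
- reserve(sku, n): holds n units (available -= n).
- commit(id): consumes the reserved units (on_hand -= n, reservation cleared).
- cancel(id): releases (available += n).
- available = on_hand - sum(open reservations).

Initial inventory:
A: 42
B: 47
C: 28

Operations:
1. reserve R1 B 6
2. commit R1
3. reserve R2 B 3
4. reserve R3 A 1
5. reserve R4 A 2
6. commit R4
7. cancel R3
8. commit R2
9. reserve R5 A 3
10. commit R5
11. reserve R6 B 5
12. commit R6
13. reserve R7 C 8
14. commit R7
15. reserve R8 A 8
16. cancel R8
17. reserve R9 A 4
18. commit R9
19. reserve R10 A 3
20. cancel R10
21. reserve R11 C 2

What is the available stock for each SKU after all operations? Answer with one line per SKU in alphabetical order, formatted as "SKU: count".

Step 1: reserve R1 B 6 -> on_hand[A=42 B=47 C=28] avail[A=42 B=41 C=28] open={R1}
Step 2: commit R1 -> on_hand[A=42 B=41 C=28] avail[A=42 B=41 C=28] open={}
Step 3: reserve R2 B 3 -> on_hand[A=42 B=41 C=28] avail[A=42 B=38 C=28] open={R2}
Step 4: reserve R3 A 1 -> on_hand[A=42 B=41 C=28] avail[A=41 B=38 C=28] open={R2,R3}
Step 5: reserve R4 A 2 -> on_hand[A=42 B=41 C=28] avail[A=39 B=38 C=28] open={R2,R3,R4}
Step 6: commit R4 -> on_hand[A=40 B=41 C=28] avail[A=39 B=38 C=28] open={R2,R3}
Step 7: cancel R3 -> on_hand[A=40 B=41 C=28] avail[A=40 B=38 C=28] open={R2}
Step 8: commit R2 -> on_hand[A=40 B=38 C=28] avail[A=40 B=38 C=28] open={}
Step 9: reserve R5 A 3 -> on_hand[A=40 B=38 C=28] avail[A=37 B=38 C=28] open={R5}
Step 10: commit R5 -> on_hand[A=37 B=38 C=28] avail[A=37 B=38 C=28] open={}
Step 11: reserve R6 B 5 -> on_hand[A=37 B=38 C=28] avail[A=37 B=33 C=28] open={R6}
Step 12: commit R6 -> on_hand[A=37 B=33 C=28] avail[A=37 B=33 C=28] open={}
Step 13: reserve R7 C 8 -> on_hand[A=37 B=33 C=28] avail[A=37 B=33 C=20] open={R7}
Step 14: commit R7 -> on_hand[A=37 B=33 C=20] avail[A=37 B=33 C=20] open={}
Step 15: reserve R8 A 8 -> on_hand[A=37 B=33 C=20] avail[A=29 B=33 C=20] open={R8}
Step 16: cancel R8 -> on_hand[A=37 B=33 C=20] avail[A=37 B=33 C=20] open={}
Step 17: reserve R9 A 4 -> on_hand[A=37 B=33 C=20] avail[A=33 B=33 C=20] open={R9}
Step 18: commit R9 -> on_hand[A=33 B=33 C=20] avail[A=33 B=33 C=20] open={}
Step 19: reserve R10 A 3 -> on_hand[A=33 B=33 C=20] avail[A=30 B=33 C=20] open={R10}
Step 20: cancel R10 -> on_hand[A=33 B=33 C=20] avail[A=33 B=33 C=20] open={}
Step 21: reserve R11 C 2 -> on_hand[A=33 B=33 C=20] avail[A=33 B=33 C=18] open={R11}

Answer: A: 33
B: 33
C: 18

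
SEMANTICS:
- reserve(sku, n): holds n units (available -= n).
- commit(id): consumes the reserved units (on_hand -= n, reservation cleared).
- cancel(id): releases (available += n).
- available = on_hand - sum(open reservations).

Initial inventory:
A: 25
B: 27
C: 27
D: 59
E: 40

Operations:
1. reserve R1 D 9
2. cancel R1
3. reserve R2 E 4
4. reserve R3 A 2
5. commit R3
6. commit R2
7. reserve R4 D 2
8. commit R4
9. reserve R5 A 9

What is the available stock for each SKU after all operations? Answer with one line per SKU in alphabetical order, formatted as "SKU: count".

Step 1: reserve R1 D 9 -> on_hand[A=25 B=27 C=27 D=59 E=40] avail[A=25 B=27 C=27 D=50 E=40] open={R1}
Step 2: cancel R1 -> on_hand[A=25 B=27 C=27 D=59 E=40] avail[A=25 B=27 C=27 D=59 E=40] open={}
Step 3: reserve R2 E 4 -> on_hand[A=25 B=27 C=27 D=59 E=40] avail[A=25 B=27 C=27 D=59 E=36] open={R2}
Step 4: reserve R3 A 2 -> on_hand[A=25 B=27 C=27 D=59 E=40] avail[A=23 B=27 C=27 D=59 E=36] open={R2,R3}
Step 5: commit R3 -> on_hand[A=23 B=27 C=27 D=59 E=40] avail[A=23 B=27 C=27 D=59 E=36] open={R2}
Step 6: commit R2 -> on_hand[A=23 B=27 C=27 D=59 E=36] avail[A=23 B=27 C=27 D=59 E=36] open={}
Step 7: reserve R4 D 2 -> on_hand[A=23 B=27 C=27 D=59 E=36] avail[A=23 B=27 C=27 D=57 E=36] open={R4}
Step 8: commit R4 -> on_hand[A=23 B=27 C=27 D=57 E=36] avail[A=23 B=27 C=27 D=57 E=36] open={}
Step 9: reserve R5 A 9 -> on_hand[A=23 B=27 C=27 D=57 E=36] avail[A=14 B=27 C=27 D=57 E=36] open={R5}

Answer: A: 14
B: 27
C: 27
D: 57
E: 36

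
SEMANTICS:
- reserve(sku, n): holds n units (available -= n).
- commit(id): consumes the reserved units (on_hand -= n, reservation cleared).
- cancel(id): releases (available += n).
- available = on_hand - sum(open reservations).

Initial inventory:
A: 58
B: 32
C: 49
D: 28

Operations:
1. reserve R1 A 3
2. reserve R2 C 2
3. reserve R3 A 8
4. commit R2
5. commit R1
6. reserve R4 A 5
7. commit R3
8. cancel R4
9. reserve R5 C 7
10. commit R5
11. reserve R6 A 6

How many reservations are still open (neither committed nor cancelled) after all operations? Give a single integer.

Answer: 1

Derivation:
Step 1: reserve R1 A 3 -> on_hand[A=58 B=32 C=49 D=28] avail[A=55 B=32 C=49 D=28] open={R1}
Step 2: reserve R2 C 2 -> on_hand[A=58 B=32 C=49 D=28] avail[A=55 B=32 C=47 D=28] open={R1,R2}
Step 3: reserve R3 A 8 -> on_hand[A=58 B=32 C=49 D=28] avail[A=47 B=32 C=47 D=28] open={R1,R2,R3}
Step 4: commit R2 -> on_hand[A=58 B=32 C=47 D=28] avail[A=47 B=32 C=47 D=28] open={R1,R3}
Step 5: commit R1 -> on_hand[A=55 B=32 C=47 D=28] avail[A=47 B=32 C=47 D=28] open={R3}
Step 6: reserve R4 A 5 -> on_hand[A=55 B=32 C=47 D=28] avail[A=42 B=32 C=47 D=28] open={R3,R4}
Step 7: commit R3 -> on_hand[A=47 B=32 C=47 D=28] avail[A=42 B=32 C=47 D=28] open={R4}
Step 8: cancel R4 -> on_hand[A=47 B=32 C=47 D=28] avail[A=47 B=32 C=47 D=28] open={}
Step 9: reserve R5 C 7 -> on_hand[A=47 B=32 C=47 D=28] avail[A=47 B=32 C=40 D=28] open={R5}
Step 10: commit R5 -> on_hand[A=47 B=32 C=40 D=28] avail[A=47 B=32 C=40 D=28] open={}
Step 11: reserve R6 A 6 -> on_hand[A=47 B=32 C=40 D=28] avail[A=41 B=32 C=40 D=28] open={R6}
Open reservations: ['R6'] -> 1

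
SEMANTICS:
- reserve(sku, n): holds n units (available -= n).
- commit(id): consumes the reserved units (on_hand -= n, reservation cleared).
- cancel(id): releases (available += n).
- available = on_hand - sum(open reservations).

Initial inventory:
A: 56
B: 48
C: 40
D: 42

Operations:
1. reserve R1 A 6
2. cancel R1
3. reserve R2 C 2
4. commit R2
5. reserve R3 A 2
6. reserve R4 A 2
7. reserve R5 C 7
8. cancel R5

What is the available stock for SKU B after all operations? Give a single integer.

Step 1: reserve R1 A 6 -> on_hand[A=56 B=48 C=40 D=42] avail[A=50 B=48 C=40 D=42] open={R1}
Step 2: cancel R1 -> on_hand[A=56 B=48 C=40 D=42] avail[A=56 B=48 C=40 D=42] open={}
Step 3: reserve R2 C 2 -> on_hand[A=56 B=48 C=40 D=42] avail[A=56 B=48 C=38 D=42] open={R2}
Step 4: commit R2 -> on_hand[A=56 B=48 C=38 D=42] avail[A=56 B=48 C=38 D=42] open={}
Step 5: reserve R3 A 2 -> on_hand[A=56 B=48 C=38 D=42] avail[A=54 B=48 C=38 D=42] open={R3}
Step 6: reserve R4 A 2 -> on_hand[A=56 B=48 C=38 D=42] avail[A=52 B=48 C=38 D=42] open={R3,R4}
Step 7: reserve R5 C 7 -> on_hand[A=56 B=48 C=38 D=42] avail[A=52 B=48 C=31 D=42] open={R3,R4,R5}
Step 8: cancel R5 -> on_hand[A=56 B=48 C=38 D=42] avail[A=52 B=48 C=38 D=42] open={R3,R4}
Final available[B] = 48

Answer: 48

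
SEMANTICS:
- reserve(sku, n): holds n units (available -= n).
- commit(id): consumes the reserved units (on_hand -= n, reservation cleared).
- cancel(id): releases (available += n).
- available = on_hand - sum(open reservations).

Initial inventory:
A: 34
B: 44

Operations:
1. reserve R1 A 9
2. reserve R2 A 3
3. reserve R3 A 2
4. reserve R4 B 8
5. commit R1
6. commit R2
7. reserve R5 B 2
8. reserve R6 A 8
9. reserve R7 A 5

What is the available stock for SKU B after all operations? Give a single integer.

Answer: 34

Derivation:
Step 1: reserve R1 A 9 -> on_hand[A=34 B=44] avail[A=25 B=44] open={R1}
Step 2: reserve R2 A 3 -> on_hand[A=34 B=44] avail[A=22 B=44] open={R1,R2}
Step 3: reserve R3 A 2 -> on_hand[A=34 B=44] avail[A=20 B=44] open={R1,R2,R3}
Step 4: reserve R4 B 8 -> on_hand[A=34 B=44] avail[A=20 B=36] open={R1,R2,R3,R4}
Step 5: commit R1 -> on_hand[A=25 B=44] avail[A=20 B=36] open={R2,R3,R4}
Step 6: commit R2 -> on_hand[A=22 B=44] avail[A=20 B=36] open={R3,R4}
Step 7: reserve R5 B 2 -> on_hand[A=22 B=44] avail[A=20 B=34] open={R3,R4,R5}
Step 8: reserve R6 A 8 -> on_hand[A=22 B=44] avail[A=12 B=34] open={R3,R4,R5,R6}
Step 9: reserve R7 A 5 -> on_hand[A=22 B=44] avail[A=7 B=34] open={R3,R4,R5,R6,R7}
Final available[B] = 34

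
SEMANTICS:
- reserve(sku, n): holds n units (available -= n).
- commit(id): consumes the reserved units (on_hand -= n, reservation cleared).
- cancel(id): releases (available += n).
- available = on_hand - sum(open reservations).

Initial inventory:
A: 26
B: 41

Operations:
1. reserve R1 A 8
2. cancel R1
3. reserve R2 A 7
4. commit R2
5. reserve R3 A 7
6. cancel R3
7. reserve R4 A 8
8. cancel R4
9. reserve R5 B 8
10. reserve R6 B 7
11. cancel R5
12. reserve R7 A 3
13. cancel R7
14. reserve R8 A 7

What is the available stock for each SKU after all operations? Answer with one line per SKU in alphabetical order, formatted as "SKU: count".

Step 1: reserve R1 A 8 -> on_hand[A=26 B=41] avail[A=18 B=41] open={R1}
Step 2: cancel R1 -> on_hand[A=26 B=41] avail[A=26 B=41] open={}
Step 3: reserve R2 A 7 -> on_hand[A=26 B=41] avail[A=19 B=41] open={R2}
Step 4: commit R2 -> on_hand[A=19 B=41] avail[A=19 B=41] open={}
Step 5: reserve R3 A 7 -> on_hand[A=19 B=41] avail[A=12 B=41] open={R3}
Step 6: cancel R3 -> on_hand[A=19 B=41] avail[A=19 B=41] open={}
Step 7: reserve R4 A 8 -> on_hand[A=19 B=41] avail[A=11 B=41] open={R4}
Step 8: cancel R4 -> on_hand[A=19 B=41] avail[A=19 B=41] open={}
Step 9: reserve R5 B 8 -> on_hand[A=19 B=41] avail[A=19 B=33] open={R5}
Step 10: reserve R6 B 7 -> on_hand[A=19 B=41] avail[A=19 B=26] open={R5,R6}
Step 11: cancel R5 -> on_hand[A=19 B=41] avail[A=19 B=34] open={R6}
Step 12: reserve R7 A 3 -> on_hand[A=19 B=41] avail[A=16 B=34] open={R6,R7}
Step 13: cancel R7 -> on_hand[A=19 B=41] avail[A=19 B=34] open={R6}
Step 14: reserve R8 A 7 -> on_hand[A=19 B=41] avail[A=12 B=34] open={R6,R8}

Answer: A: 12
B: 34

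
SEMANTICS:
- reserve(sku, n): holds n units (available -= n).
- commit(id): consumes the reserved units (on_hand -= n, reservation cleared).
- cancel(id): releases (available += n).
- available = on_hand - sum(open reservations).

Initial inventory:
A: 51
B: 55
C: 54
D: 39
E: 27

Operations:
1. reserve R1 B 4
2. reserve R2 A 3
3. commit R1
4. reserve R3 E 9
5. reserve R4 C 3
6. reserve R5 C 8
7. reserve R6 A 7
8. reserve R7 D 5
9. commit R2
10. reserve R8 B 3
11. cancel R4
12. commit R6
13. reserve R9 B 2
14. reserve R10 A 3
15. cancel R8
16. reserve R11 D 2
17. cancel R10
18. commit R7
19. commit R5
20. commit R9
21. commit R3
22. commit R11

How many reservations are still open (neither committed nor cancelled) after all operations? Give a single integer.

Answer: 0

Derivation:
Step 1: reserve R1 B 4 -> on_hand[A=51 B=55 C=54 D=39 E=27] avail[A=51 B=51 C=54 D=39 E=27] open={R1}
Step 2: reserve R2 A 3 -> on_hand[A=51 B=55 C=54 D=39 E=27] avail[A=48 B=51 C=54 D=39 E=27] open={R1,R2}
Step 3: commit R1 -> on_hand[A=51 B=51 C=54 D=39 E=27] avail[A=48 B=51 C=54 D=39 E=27] open={R2}
Step 4: reserve R3 E 9 -> on_hand[A=51 B=51 C=54 D=39 E=27] avail[A=48 B=51 C=54 D=39 E=18] open={R2,R3}
Step 5: reserve R4 C 3 -> on_hand[A=51 B=51 C=54 D=39 E=27] avail[A=48 B=51 C=51 D=39 E=18] open={R2,R3,R4}
Step 6: reserve R5 C 8 -> on_hand[A=51 B=51 C=54 D=39 E=27] avail[A=48 B=51 C=43 D=39 E=18] open={R2,R3,R4,R5}
Step 7: reserve R6 A 7 -> on_hand[A=51 B=51 C=54 D=39 E=27] avail[A=41 B=51 C=43 D=39 E=18] open={R2,R3,R4,R5,R6}
Step 8: reserve R7 D 5 -> on_hand[A=51 B=51 C=54 D=39 E=27] avail[A=41 B=51 C=43 D=34 E=18] open={R2,R3,R4,R5,R6,R7}
Step 9: commit R2 -> on_hand[A=48 B=51 C=54 D=39 E=27] avail[A=41 B=51 C=43 D=34 E=18] open={R3,R4,R5,R6,R7}
Step 10: reserve R8 B 3 -> on_hand[A=48 B=51 C=54 D=39 E=27] avail[A=41 B=48 C=43 D=34 E=18] open={R3,R4,R5,R6,R7,R8}
Step 11: cancel R4 -> on_hand[A=48 B=51 C=54 D=39 E=27] avail[A=41 B=48 C=46 D=34 E=18] open={R3,R5,R6,R7,R8}
Step 12: commit R6 -> on_hand[A=41 B=51 C=54 D=39 E=27] avail[A=41 B=48 C=46 D=34 E=18] open={R3,R5,R7,R8}
Step 13: reserve R9 B 2 -> on_hand[A=41 B=51 C=54 D=39 E=27] avail[A=41 B=46 C=46 D=34 E=18] open={R3,R5,R7,R8,R9}
Step 14: reserve R10 A 3 -> on_hand[A=41 B=51 C=54 D=39 E=27] avail[A=38 B=46 C=46 D=34 E=18] open={R10,R3,R5,R7,R8,R9}
Step 15: cancel R8 -> on_hand[A=41 B=51 C=54 D=39 E=27] avail[A=38 B=49 C=46 D=34 E=18] open={R10,R3,R5,R7,R9}
Step 16: reserve R11 D 2 -> on_hand[A=41 B=51 C=54 D=39 E=27] avail[A=38 B=49 C=46 D=32 E=18] open={R10,R11,R3,R5,R7,R9}
Step 17: cancel R10 -> on_hand[A=41 B=51 C=54 D=39 E=27] avail[A=41 B=49 C=46 D=32 E=18] open={R11,R3,R5,R7,R9}
Step 18: commit R7 -> on_hand[A=41 B=51 C=54 D=34 E=27] avail[A=41 B=49 C=46 D=32 E=18] open={R11,R3,R5,R9}
Step 19: commit R5 -> on_hand[A=41 B=51 C=46 D=34 E=27] avail[A=41 B=49 C=46 D=32 E=18] open={R11,R3,R9}
Step 20: commit R9 -> on_hand[A=41 B=49 C=46 D=34 E=27] avail[A=41 B=49 C=46 D=32 E=18] open={R11,R3}
Step 21: commit R3 -> on_hand[A=41 B=49 C=46 D=34 E=18] avail[A=41 B=49 C=46 D=32 E=18] open={R11}
Step 22: commit R11 -> on_hand[A=41 B=49 C=46 D=32 E=18] avail[A=41 B=49 C=46 D=32 E=18] open={}
Open reservations: [] -> 0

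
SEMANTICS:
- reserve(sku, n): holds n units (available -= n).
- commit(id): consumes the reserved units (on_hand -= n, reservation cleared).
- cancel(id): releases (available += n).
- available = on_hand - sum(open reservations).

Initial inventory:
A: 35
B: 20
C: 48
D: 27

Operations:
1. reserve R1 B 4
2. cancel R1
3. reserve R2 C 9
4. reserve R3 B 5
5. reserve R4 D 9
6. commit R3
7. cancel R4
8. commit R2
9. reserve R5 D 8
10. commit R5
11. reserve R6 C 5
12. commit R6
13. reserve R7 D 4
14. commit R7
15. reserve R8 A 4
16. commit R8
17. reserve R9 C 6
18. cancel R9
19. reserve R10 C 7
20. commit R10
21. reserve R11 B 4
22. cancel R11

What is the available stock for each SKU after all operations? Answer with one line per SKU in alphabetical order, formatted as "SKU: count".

Answer: A: 31
B: 15
C: 27
D: 15

Derivation:
Step 1: reserve R1 B 4 -> on_hand[A=35 B=20 C=48 D=27] avail[A=35 B=16 C=48 D=27] open={R1}
Step 2: cancel R1 -> on_hand[A=35 B=20 C=48 D=27] avail[A=35 B=20 C=48 D=27] open={}
Step 3: reserve R2 C 9 -> on_hand[A=35 B=20 C=48 D=27] avail[A=35 B=20 C=39 D=27] open={R2}
Step 4: reserve R3 B 5 -> on_hand[A=35 B=20 C=48 D=27] avail[A=35 B=15 C=39 D=27] open={R2,R3}
Step 5: reserve R4 D 9 -> on_hand[A=35 B=20 C=48 D=27] avail[A=35 B=15 C=39 D=18] open={R2,R3,R4}
Step 6: commit R3 -> on_hand[A=35 B=15 C=48 D=27] avail[A=35 B=15 C=39 D=18] open={R2,R4}
Step 7: cancel R4 -> on_hand[A=35 B=15 C=48 D=27] avail[A=35 B=15 C=39 D=27] open={R2}
Step 8: commit R2 -> on_hand[A=35 B=15 C=39 D=27] avail[A=35 B=15 C=39 D=27] open={}
Step 9: reserve R5 D 8 -> on_hand[A=35 B=15 C=39 D=27] avail[A=35 B=15 C=39 D=19] open={R5}
Step 10: commit R5 -> on_hand[A=35 B=15 C=39 D=19] avail[A=35 B=15 C=39 D=19] open={}
Step 11: reserve R6 C 5 -> on_hand[A=35 B=15 C=39 D=19] avail[A=35 B=15 C=34 D=19] open={R6}
Step 12: commit R6 -> on_hand[A=35 B=15 C=34 D=19] avail[A=35 B=15 C=34 D=19] open={}
Step 13: reserve R7 D 4 -> on_hand[A=35 B=15 C=34 D=19] avail[A=35 B=15 C=34 D=15] open={R7}
Step 14: commit R7 -> on_hand[A=35 B=15 C=34 D=15] avail[A=35 B=15 C=34 D=15] open={}
Step 15: reserve R8 A 4 -> on_hand[A=35 B=15 C=34 D=15] avail[A=31 B=15 C=34 D=15] open={R8}
Step 16: commit R8 -> on_hand[A=31 B=15 C=34 D=15] avail[A=31 B=15 C=34 D=15] open={}
Step 17: reserve R9 C 6 -> on_hand[A=31 B=15 C=34 D=15] avail[A=31 B=15 C=28 D=15] open={R9}
Step 18: cancel R9 -> on_hand[A=31 B=15 C=34 D=15] avail[A=31 B=15 C=34 D=15] open={}
Step 19: reserve R10 C 7 -> on_hand[A=31 B=15 C=34 D=15] avail[A=31 B=15 C=27 D=15] open={R10}
Step 20: commit R10 -> on_hand[A=31 B=15 C=27 D=15] avail[A=31 B=15 C=27 D=15] open={}
Step 21: reserve R11 B 4 -> on_hand[A=31 B=15 C=27 D=15] avail[A=31 B=11 C=27 D=15] open={R11}
Step 22: cancel R11 -> on_hand[A=31 B=15 C=27 D=15] avail[A=31 B=15 C=27 D=15] open={}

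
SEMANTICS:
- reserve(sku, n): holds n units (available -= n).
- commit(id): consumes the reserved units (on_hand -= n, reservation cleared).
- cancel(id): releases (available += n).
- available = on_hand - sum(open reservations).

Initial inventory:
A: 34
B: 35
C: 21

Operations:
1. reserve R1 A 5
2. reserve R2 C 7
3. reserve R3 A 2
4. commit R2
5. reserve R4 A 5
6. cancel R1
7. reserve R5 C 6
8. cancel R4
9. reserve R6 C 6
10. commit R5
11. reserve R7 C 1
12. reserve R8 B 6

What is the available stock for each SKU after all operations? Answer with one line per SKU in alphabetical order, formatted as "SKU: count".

Step 1: reserve R1 A 5 -> on_hand[A=34 B=35 C=21] avail[A=29 B=35 C=21] open={R1}
Step 2: reserve R2 C 7 -> on_hand[A=34 B=35 C=21] avail[A=29 B=35 C=14] open={R1,R2}
Step 3: reserve R3 A 2 -> on_hand[A=34 B=35 C=21] avail[A=27 B=35 C=14] open={R1,R2,R3}
Step 4: commit R2 -> on_hand[A=34 B=35 C=14] avail[A=27 B=35 C=14] open={R1,R3}
Step 5: reserve R4 A 5 -> on_hand[A=34 B=35 C=14] avail[A=22 B=35 C=14] open={R1,R3,R4}
Step 6: cancel R1 -> on_hand[A=34 B=35 C=14] avail[A=27 B=35 C=14] open={R3,R4}
Step 7: reserve R5 C 6 -> on_hand[A=34 B=35 C=14] avail[A=27 B=35 C=8] open={R3,R4,R5}
Step 8: cancel R4 -> on_hand[A=34 B=35 C=14] avail[A=32 B=35 C=8] open={R3,R5}
Step 9: reserve R6 C 6 -> on_hand[A=34 B=35 C=14] avail[A=32 B=35 C=2] open={R3,R5,R6}
Step 10: commit R5 -> on_hand[A=34 B=35 C=8] avail[A=32 B=35 C=2] open={R3,R6}
Step 11: reserve R7 C 1 -> on_hand[A=34 B=35 C=8] avail[A=32 B=35 C=1] open={R3,R6,R7}
Step 12: reserve R8 B 6 -> on_hand[A=34 B=35 C=8] avail[A=32 B=29 C=1] open={R3,R6,R7,R8}

Answer: A: 32
B: 29
C: 1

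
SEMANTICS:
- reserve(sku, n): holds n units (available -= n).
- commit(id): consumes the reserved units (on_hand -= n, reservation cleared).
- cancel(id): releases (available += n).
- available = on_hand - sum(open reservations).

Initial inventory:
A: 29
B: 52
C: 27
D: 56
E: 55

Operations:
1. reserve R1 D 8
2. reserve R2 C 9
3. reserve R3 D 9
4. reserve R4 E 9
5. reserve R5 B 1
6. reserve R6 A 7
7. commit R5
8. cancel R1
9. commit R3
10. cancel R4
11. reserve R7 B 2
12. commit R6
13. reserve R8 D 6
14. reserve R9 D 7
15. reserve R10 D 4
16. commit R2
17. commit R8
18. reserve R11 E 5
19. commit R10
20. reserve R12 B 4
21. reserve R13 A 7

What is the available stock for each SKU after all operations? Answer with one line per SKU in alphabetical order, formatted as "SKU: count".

Answer: A: 15
B: 45
C: 18
D: 30
E: 50

Derivation:
Step 1: reserve R1 D 8 -> on_hand[A=29 B=52 C=27 D=56 E=55] avail[A=29 B=52 C=27 D=48 E=55] open={R1}
Step 2: reserve R2 C 9 -> on_hand[A=29 B=52 C=27 D=56 E=55] avail[A=29 B=52 C=18 D=48 E=55] open={R1,R2}
Step 3: reserve R3 D 9 -> on_hand[A=29 B=52 C=27 D=56 E=55] avail[A=29 B=52 C=18 D=39 E=55] open={R1,R2,R3}
Step 4: reserve R4 E 9 -> on_hand[A=29 B=52 C=27 D=56 E=55] avail[A=29 B=52 C=18 D=39 E=46] open={R1,R2,R3,R4}
Step 5: reserve R5 B 1 -> on_hand[A=29 B=52 C=27 D=56 E=55] avail[A=29 B=51 C=18 D=39 E=46] open={R1,R2,R3,R4,R5}
Step 6: reserve R6 A 7 -> on_hand[A=29 B=52 C=27 D=56 E=55] avail[A=22 B=51 C=18 D=39 E=46] open={R1,R2,R3,R4,R5,R6}
Step 7: commit R5 -> on_hand[A=29 B=51 C=27 D=56 E=55] avail[A=22 B=51 C=18 D=39 E=46] open={R1,R2,R3,R4,R6}
Step 8: cancel R1 -> on_hand[A=29 B=51 C=27 D=56 E=55] avail[A=22 B=51 C=18 D=47 E=46] open={R2,R3,R4,R6}
Step 9: commit R3 -> on_hand[A=29 B=51 C=27 D=47 E=55] avail[A=22 B=51 C=18 D=47 E=46] open={R2,R4,R6}
Step 10: cancel R4 -> on_hand[A=29 B=51 C=27 D=47 E=55] avail[A=22 B=51 C=18 D=47 E=55] open={R2,R6}
Step 11: reserve R7 B 2 -> on_hand[A=29 B=51 C=27 D=47 E=55] avail[A=22 B=49 C=18 D=47 E=55] open={R2,R6,R7}
Step 12: commit R6 -> on_hand[A=22 B=51 C=27 D=47 E=55] avail[A=22 B=49 C=18 D=47 E=55] open={R2,R7}
Step 13: reserve R8 D 6 -> on_hand[A=22 B=51 C=27 D=47 E=55] avail[A=22 B=49 C=18 D=41 E=55] open={R2,R7,R8}
Step 14: reserve R9 D 7 -> on_hand[A=22 B=51 C=27 D=47 E=55] avail[A=22 B=49 C=18 D=34 E=55] open={R2,R7,R8,R9}
Step 15: reserve R10 D 4 -> on_hand[A=22 B=51 C=27 D=47 E=55] avail[A=22 B=49 C=18 D=30 E=55] open={R10,R2,R7,R8,R9}
Step 16: commit R2 -> on_hand[A=22 B=51 C=18 D=47 E=55] avail[A=22 B=49 C=18 D=30 E=55] open={R10,R7,R8,R9}
Step 17: commit R8 -> on_hand[A=22 B=51 C=18 D=41 E=55] avail[A=22 B=49 C=18 D=30 E=55] open={R10,R7,R9}
Step 18: reserve R11 E 5 -> on_hand[A=22 B=51 C=18 D=41 E=55] avail[A=22 B=49 C=18 D=30 E=50] open={R10,R11,R7,R9}
Step 19: commit R10 -> on_hand[A=22 B=51 C=18 D=37 E=55] avail[A=22 B=49 C=18 D=30 E=50] open={R11,R7,R9}
Step 20: reserve R12 B 4 -> on_hand[A=22 B=51 C=18 D=37 E=55] avail[A=22 B=45 C=18 D=30 E=50] open={R11,R12,R7,R9}
Step 21: reserve R13 A 7 -> on_hand[A=22 B=51 C=18 D=37 E=55] avail[A=15 B=45 C=18 D=30 E=50] open={R11,R12,R13,R7,R9}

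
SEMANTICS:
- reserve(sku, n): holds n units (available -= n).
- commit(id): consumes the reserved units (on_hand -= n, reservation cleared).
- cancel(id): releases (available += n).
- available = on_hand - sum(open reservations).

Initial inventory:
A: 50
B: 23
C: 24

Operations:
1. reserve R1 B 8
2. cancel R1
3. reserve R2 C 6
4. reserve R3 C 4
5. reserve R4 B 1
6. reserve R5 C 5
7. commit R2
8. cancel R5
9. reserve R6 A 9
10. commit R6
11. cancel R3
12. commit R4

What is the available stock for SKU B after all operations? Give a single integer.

Step 1: reserve R1 B 8 -> on_hand[A=50 B=23 C=24] avail[A=50 B=15 C=24] open={R1}
Step 2: cancel R1 -> on_hand[A=50 B=23 C=24] avail[A=50 B=23 C=24] open={}
Step 3: reserve R2 C 6 -> on_hand[A=50 B=23 C=24] avail[A=50 B=23 C=18] open={R2}
Step 4: reserve R3 C 4 -> on_hand[A=50 B=23 C=24] avail[A=50 B=23 C=14] open={R2,R3}
Step 5: reserve R4 B 1 -> on_hand[A=50 B=23 C=24] avail[A=50 B=22 C=14] open={R2,R3,R4}
Step 6: reserve R5 C 5 -> on_hand[A=50 B=23 C=24] avail[A=50 B=22 C=9] open={R2,R3,R4,R5}
Step 7: commit R2 -> on_hand[A=50 B=23 C=18] avail[A=50 B=22 C=9] open={R3,R4,R5}
Step 8: cancel R5 -> on_hand[A=50 B=23 C=18] avail[A=50 B=22 C=14] open={R3,R4}
Step 9: reserve R6 A 9 -> on_hand[A=50 B=23 C=18] avail[A=41 B=22 C=14] open={R3,R4,R6}
Step 10: commit R6 -> on_hand[A=41 B=23 C=18] avail[A=41 B=22 C=14] open={R3,R4}
Step 11: cancel R3 -> on_hand[A=41 B=23 C=18] avail[A=41 B=22 C=18] open={R4}
Step 12: commit R4 -> on_hand[A=41 B=22 C=18] avail[A=41 B=22 C=18] open={}
Final available[B] = 22

Answer: 22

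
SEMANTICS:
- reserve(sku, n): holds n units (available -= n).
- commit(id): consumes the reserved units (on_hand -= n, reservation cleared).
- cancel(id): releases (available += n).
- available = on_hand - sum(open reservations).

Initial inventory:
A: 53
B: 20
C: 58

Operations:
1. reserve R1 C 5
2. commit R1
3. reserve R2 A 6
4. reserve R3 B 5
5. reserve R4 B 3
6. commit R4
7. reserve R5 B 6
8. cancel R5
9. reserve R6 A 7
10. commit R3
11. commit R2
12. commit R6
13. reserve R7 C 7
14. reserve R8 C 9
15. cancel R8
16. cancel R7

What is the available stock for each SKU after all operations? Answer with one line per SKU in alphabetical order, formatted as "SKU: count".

Answer: A: 40
B: 12
C: 53

Derivation:
Step 1: reserve R1 C 5 -> on_hand[A=53 B=20 C=58] avail[A=53 B=20 C=53] open={R1}
Step 2: commit R1 -> on_hand[A=53 B=20 C=53] avail[A=53 B=20 C=53] open={}
Step 3: reserve R2 A 6 -> on_hand[A=53 B=20 C=53] avail[A=47 B=20 C=53] open={R2}
Step 4: reserve R3 B 5 -> on_hand[A=53 B=20 C=53] avail[A=47 B=15 C=53] open={R2,R3}
Step 5: reserve R4 B 3 -> on_hand[A=53 B=20 C=53] avail[A=47 B=12 C=53] open={R2,R3,R4}
Step 6: commit R4 -> on_hand[A=53 B=17 C=53] avail[A=47 B=12 C=53] open={R2,R3}
Step 7: reserve R5 B 6 -> on_hand[A=53 B=17 C=53] avail[A=47 B=6 C=53] open={R2,R3,R5}
Step 8: cancel R5 -> on_hand[A=53 B=17 C=53] avail[A=47 B=12 C=53] open={R2,R3}
Step 9: reserve R6 A 7 -> on_hand[A=53 B=17 C=53] avail[A=40 B=12 C=53] open={R2,R3,R6}
Step 10: commit R3 -> on_hand[A=53 B=12 C=53] avail[A=40 B=12 C=53] open={R2,R6}
Step 11: commit R2 -> on_hand[A=47 B=12 C=53] avail[A=40 B=12 C=53] open={R6}
Step 12: commit R6 -> on_hand[A=40 B=12 C=53] avail[A=40 B=12 C=53] open={}
Step 13: reserve R7 C 7 -> on_hand[A=40 B=12 C=53] avail[A=40 B=12 C=46] open={R7}
Step 14: reserve R8 C 9 -> on_hand[A=40 B=12 C=53] avail[A=40 B=12 C=37] open={R7,R8}
Step 15: cancel R8 -> on_hand[A=40 B=12 C=53] avail[A=40 B=12 C=46] open={R7}
Step 16: cancel R7 -> on_hand[A=40 B=12 C=53] avail[A=40 B=12 C=53] open={}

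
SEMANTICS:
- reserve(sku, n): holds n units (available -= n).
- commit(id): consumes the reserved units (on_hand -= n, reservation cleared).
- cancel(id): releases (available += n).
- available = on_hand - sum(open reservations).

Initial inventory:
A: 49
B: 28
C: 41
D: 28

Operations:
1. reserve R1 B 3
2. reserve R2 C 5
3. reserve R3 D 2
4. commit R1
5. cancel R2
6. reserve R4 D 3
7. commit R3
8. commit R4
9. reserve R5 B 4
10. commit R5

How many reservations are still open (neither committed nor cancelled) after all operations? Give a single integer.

Step 1: reserve R1 B 3 -> on_hand[A=49 B=28 C=41 D=28] avail[A=49 B=25 C=41 D=28] open={R1}
Step 2: reserve R2 C 5 -> on_hand[A=49 B=28 C=41 D=28] avail[A=49 B=25 C=36 D=28] open={R1,R2}
Step 3: reserve R3 D 2 -> on_hand[A=49 B=28 C=41 D=28] avail[A=49 B=25 C=36 D=26] open={R1,R2,R3}
Step 4: commit R1 -> on_hand[A=49 B=25 C=41 D=28] avail[A=49 B=25 C=36 D=26] open={R2,R3}
Step 5: cancel R2 -> on_hand[A=49 B=25 C=41 D=28] avail[A=49 B=25 C=41 D=26] open={R3}
Step 6: reserve R4 D 3 -> on_hand[A=49 B=25 C=41 D=28] avail[A=49 B=25 C=41 D=23] open={R3,R4}
Step 7: commit R3 -> on_hand[A=49 B=25 C=41 D=26] avail[A=49 B=25 C=41 D=23] open={R4}
Step 8: commit R4 -> on_hand[A=49 B=25 C=41 D=23] avail[A=49 B=25 C=41 D=23] open={}
Step 9: reserve R5 B 4 -> on_hand[A=49 B=25 C=41 D=23] avail[A=49 B=21 C=41 D=23] open={R5}
Step 10: commit R5 -> on_hand[A=49 B=21 C=41 D=23] avail[A=49 B=21 C=41 D=23] open={}
Open reservations: [] -> 0

Answer: 0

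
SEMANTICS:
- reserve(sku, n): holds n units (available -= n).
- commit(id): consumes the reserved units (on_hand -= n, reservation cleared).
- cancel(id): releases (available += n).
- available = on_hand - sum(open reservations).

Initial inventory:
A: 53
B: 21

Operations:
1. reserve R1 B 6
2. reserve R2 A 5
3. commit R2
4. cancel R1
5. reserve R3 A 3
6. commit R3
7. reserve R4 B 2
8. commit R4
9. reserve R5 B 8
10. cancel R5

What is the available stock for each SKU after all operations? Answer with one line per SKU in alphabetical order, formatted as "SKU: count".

Answer: A: 45
B: 19

Derivation:
Step 1: reserve R1 B 6 -> on_hand[A=53 B=21] avail[A=53 B=15] open={R1}
Step 2: reserve R2 A 5 -> on_hand[A=53 B=21] avail[A=48 B=15] open={R1,R2}
Step 3: commit R2 -> on_hand[A=48 B=21] avail[A=48 B=15] open={R1}
Step 4: cancel R1 -> on_hand[A=48 B=21] avail[A=48 B=21] open={}
Step 5: reserve R3 A 3 -> on_hand[A=48 B=21] avail[A=45 B=21] open={R3}
Step 6: commit R3 -> on_hand[A=45 B=21] avail[A=45 B=21] open={}
Step 7: reserve R4 B 2 -> on_hand[A=45 B=21] avail[A=45 B=19] open={R4}
Step 8: commit R4 -> on_hand[A=45 B=19] avail[A=45 B=19] open={}
Step 9: reserve R5 B 8 -> on_hand[A=45 B=19] avail[A=45 B=11] open={R5}
Step 10: cancel R5 -> on_hand[A=45 B=19] avail[A=45 B=19] open={}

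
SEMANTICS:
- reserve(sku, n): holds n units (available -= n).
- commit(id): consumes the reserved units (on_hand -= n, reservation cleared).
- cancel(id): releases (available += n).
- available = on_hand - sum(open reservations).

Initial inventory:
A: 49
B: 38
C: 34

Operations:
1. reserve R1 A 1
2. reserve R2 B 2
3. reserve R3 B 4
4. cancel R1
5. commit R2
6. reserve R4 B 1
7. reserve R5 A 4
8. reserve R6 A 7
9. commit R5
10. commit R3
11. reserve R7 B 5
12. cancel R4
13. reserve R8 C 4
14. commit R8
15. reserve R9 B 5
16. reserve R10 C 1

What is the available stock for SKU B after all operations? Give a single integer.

Step 1: reserve R1 A 1 -> on_hand[A=49 B=38 C=34] avail[A=48 B=38 C=34] open={R1}
Step 2: reserve R2 B 2 -> on_hand[A=49 B=38 C=34] avail[A=48 B=36 C=34] open={R1,R2}
Step 3: reserve R3 B 4 -> on_hand[A=49 B=38 C=34] avail[A=48 B=32 C=34] open={R1,R2,R3}
Step 4: cancel R1 -> on_hand[A=49 B=38 C=34] avail[A=49 B=32 C=34] open={R2,R3}
Step 5: commit R2 -> on_hand[A=49 B=36 C=34] avail[A=49 B=32 C=34] open={R3}
Step 6: reserve R4 B 1 -> on_hand[A=49 B=36 C=34] avail[A=49 B=31 C=34] open={R3,R4}
Step 7: reserve R5 A 4 -> on_hand[A=49 B=36 C=34] avail[A=45 B=31 C=34] open={R3,R4,R5}
Step 8: reserve R6 A 7 -> on_hand[A=49 B=36 C=34] avail[A=38 B=31 C=34] open={R3,R4,R5,R6}
Step 9: commit R5 -> on_hand[A=45 B=36 C=34] avail[A=38 B=31 C=34] open={R3,R4,R6}
Step 10: commit R3 -> on_hand[A=45 B=32 C=34] avail[A=38 B=31 C=34] open={R4,R6}
Step 11: reserve R7 B 5 -> on_hand[A=45 B=32 C=34] avail[A=38 B=26 C=34] open={R4,R6,R7}
Step 12: cancel R4 -> on_hand[A=45 B=32 C=34] avail[A=38 B=27 C=34] open={R6,R7}
Step 13: reserve R8 C 4 -> on_hand[A=45 B=32 C=34] avail[A=38 B=27 C=30] open={R6,R7,R8}
Step 14: commit R8 -> on_hand[A=45 B=32 C=30] avail[A=38 B=27 C=30] open={R6,R7}
Step 15: reserve R9 B 5 -> on_hand[A=45 B=32 C=30] avail[A=38 B=22 C=30] open={R6,R7,R9}
Step 16: reserve R10 C 1 -> on_hand[A=45 B=32 C=30] avail[A=38 B=22 C=29] open={R10,R6,R7,R9}
Final available[B] = 22

Answer: 22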